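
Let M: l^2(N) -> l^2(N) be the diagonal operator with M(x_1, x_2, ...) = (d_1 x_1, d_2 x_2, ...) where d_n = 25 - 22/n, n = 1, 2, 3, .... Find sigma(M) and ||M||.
sigma(M) = {25 - 22/n : n ≥ 1} ∪ {25}; ||M|| = 25

A bounded diagonal operator on l^2 with diagonal entries d_n has spectrum equal to the closure of {d_n : n ≥ 1}: every d_n is an eigenvalue (with eigenvector e_n), so {d_n} ⊂ sigma(M); the spectrum is closed, so its closure is too; and for lambda not in the closure, (M - lambda I) has bounded inverse (the diagonal entries 1/(d_n - lambda) are bounded). For our sequence d_n = 25 - 22/n, n = 1, 2, 3, ...:
  - {d_n} = {25 - 22/n : n ≥ 1}; the only limit point is 25
  - closure = {25 - 22/n : n ≥ 1} ∪ {25}
For the norm: a diagonal operator has ||M|| = sup_n |d_n|. Here d_n = 25 - 22/n increases monotonically from d_1 = 3 toward 25, with all terms in [3, 25); so sup_n |d_n| = 25 (the supremum is the limit, not attained). So ||M|| = 25.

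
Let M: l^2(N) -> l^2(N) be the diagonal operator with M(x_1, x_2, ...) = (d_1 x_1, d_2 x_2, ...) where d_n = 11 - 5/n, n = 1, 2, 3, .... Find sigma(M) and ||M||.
sigma(M) = {11 - 5/n : n ≥ 1} ∪ {11}; ||M|| = 11

A bounded diagonal operator on l^2 with diagonal entries d_n has spectrum equal to the closure of {d_n : n ≥ 1}: every d_n is an eigenvalue (with eigenvector e_n), so {d_n} ⊂ sigma(M); the spectrum is closed, so its closure is too; and for lambda not in the closure, (M - lambda I) has bounded inverse (the diagonal entries 1/(d_n - lambda) are bounded). For our sequence d_n = 11 - 5/n, n = 1, 2, 3, ...:
  - {d_n} = {11 - 5/n : n ≥ 1}; the only limit point is 11
  - closure = {11 - 5/n : n ≥ 1} ∪ {11}
For the norm: a diagonal operator has ||M|| = sup_n |d_n|. Here d_n = 11 - 5/n increases monotonically from d_1 = 6 toward 11, with all terms in [6, 11); so sup_n |d_n| = 11 (the supremum is the limit, not attained). So ||M|| = 11.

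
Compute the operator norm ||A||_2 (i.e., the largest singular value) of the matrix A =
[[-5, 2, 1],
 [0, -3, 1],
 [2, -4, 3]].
||A||_2 ≈ 7.0472 (= sqrt(largest eigenvalue of A^T A))

||A||_2 = sigma_max(A) = sqrt(lambda_max(A^T A)). Form the symmetric matrix M = A^T A =
[[29, -18, 1],
 [-18, 29, -13],
 [1, -13, 11]].
Its characteristic polynomial (trace, sum of principal 2x2 minors, determinant of M give the coefficients) is
  p(λ) = det(λ I - M) = λ^3 - 69λ^2 + 985λ - 1225.
No integer candidate from the rational root theorem (±divisors of 1225) is a root, so the roots are irrational. The cubic discriminant is Δ = 644972000 > 0, so there are three distinct real roots. p(1) = -308 and p(2) = 477 have opposite signs, so a root lies in (1, 2); Newton's method refines it to λ ≈ 1.3731. p(17) = 492 and p(18) = -19 have opposite signs, so a root lies in (17, 18); Newton's method refines it to λ ≈ 17.9639. p(49) = -980 and p(50) = 525 have opposite signs, so a root lies in (49, 50); Newton's method refines it to λ ≈ 49.663. Check (Vieta): the three roots sum to 69, matching tr M = 69.
So the eigenvalues of A^T A are ≈ 1.3731, 17.9639, 49.663 (all ≥ 0, as they must be for A^T A). The largest is λ_max ≈ 49.663, hence ||A||_2 = sqrt(λ_max) ≈ 7.0472.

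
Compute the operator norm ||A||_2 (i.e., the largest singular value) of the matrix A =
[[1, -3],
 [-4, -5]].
||A||_2 = sqrt((51 + sqrt(1445))/2) ≈ 6.6713 (= sqrt(largest eigenvalue of A^T A))

||A||_2 = sigma_max(A) = sqrt(lambda_max(A^T A)). Form the symmetric matrix M = A^T A =
[[17, 17],
 [17, 34]].
Its characteristic polynomial (trace, determinant of M give the coefficients) is
  p(λ) = det(λ I - M) = λ^2 - 51λ + 289.
For λ^2 - 51λ + 289 the discriminant is 1445. It is nonnegative but not a perfect square, so the roots are real and irrational: λ = (51 ± sqrt(1445))/2 ≈ 44.5066, 6.4934.
So the eigenvalues of A^T A are ≈ 6.4934, 44.5066 (all ≥ 0, as they must be for A^T A). The largest is λ_max = (51 + sqrt(1445))/2 ≈ 44.5066, hence ||A||_2 = sqrt(λ_max) = sqrt((51 + sqrt(1445))/2) ≈ 6.6713.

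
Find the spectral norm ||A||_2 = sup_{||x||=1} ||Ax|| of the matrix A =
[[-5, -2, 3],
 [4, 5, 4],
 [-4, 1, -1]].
||A||_2 ≈ 8.6787 (= sqrt(largest eigenvalue of A^T A))

||A||_2 = sigma_max(A) = sqrt(lambda_max(A^T A)). Form the symmetric matrix M = A^T A =
[[57, 26, 5],
 [26, 30, 13],
 [5, 13, 26]].
Its characteristic polynomial (trace, sum of principal 2x2 minors, determinant of M give the coefficients) is
  p(λ) = det(λ I - M) = λ^3 - 113λ^2 + 3102λ - 19881.
No integer candidate from the rational root theorem (±divisors of 19881) is a root, so the roots are irrational. The cubic discriminant is Δ = 3495417777 > 0, so there are three distinct real roots. p(9) = -387 and p(10) = 839 have opposite signs, so a root lies in (9, 10); Newton's method refines it to λ ≈ 9.3011. p(28) = 335 and p(29) = -567 have opposite signs, so a root lies in (28, 29); Newton's method refines it to λ ≈ 28.3786. p(75) = -981 and p(76) = 2159 have opposite signs, so a root lies in (75, 76); Newton's method refines it to λ ≈ 75.3203. Check (Vieta): the three roots sum to 113, matching tr M = 113.
So the eigenvalues of A^T A are ≈ 9.3011, 28.3786, 75.3203 (all ≥ 0, as they must be for A^T A). The largest is λ_max ≈ 75.3203, hence ||A||_2 = sqrt(λ_max) ≈ 8.6787.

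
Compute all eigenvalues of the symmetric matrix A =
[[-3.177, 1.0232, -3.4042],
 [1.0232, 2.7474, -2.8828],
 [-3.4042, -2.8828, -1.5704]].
sigma(A) ≈ {-6, -1, 5}

A is real symmetric, so its spectrum consists of real eigenvalues. Expanding the characteristic polynomial of the displayed matrix gives
  det(λ I - A) = p(λ) = λ^3 + (2)λ^2 + (-29)λ + (-29.9981).
Solving p(λ) = 0 yields eigenvalues ≈ -6, -1, 5. (A is shown rounded to 4 decimals, so these recover the underlying integer eigenvalues to within that precision.)
Verification: the trace of A = -2 equals the sum of eigenvalues -2, and det(A) ≈ 29.9981 matches the eigenvalue product 30.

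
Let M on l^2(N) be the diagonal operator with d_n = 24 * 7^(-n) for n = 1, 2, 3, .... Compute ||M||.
||M|| = 24/7 (attained at n = 1)

For M diagonal, ||M|| = sup_n |d_n|. The sequence d_n = 24 * 7^(-n) is positive and strictly decreasing (ratio 7^(-1) < 1), so the supremum is d_1 = 24/7. Hence ||M|| = 24/7.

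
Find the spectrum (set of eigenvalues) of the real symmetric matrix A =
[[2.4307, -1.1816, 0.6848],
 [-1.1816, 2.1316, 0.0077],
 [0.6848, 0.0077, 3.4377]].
sigma(A) ≈ {1, 3, 4}

A is real symmetric, so its spectrum consists of real eigenvalues. Expanding the characteristic polynomial of the displayed matrix gives
  det(λ I - A) = p(λ) = λ^3 + (-8)λ^2 + (19)λ + (-12).
Solving p(λ) = 0 yields eigenvalues ≈ 1, 3, 4. (A is shown rounded to 4 decimals, so these recover the underlying integer eigenvalues to within that precision.)
Verification: the trace of A = 8 equals the sum of eigenvalues 8, and det(A) ≈ 11.9998 matches the eigenvalue product 12.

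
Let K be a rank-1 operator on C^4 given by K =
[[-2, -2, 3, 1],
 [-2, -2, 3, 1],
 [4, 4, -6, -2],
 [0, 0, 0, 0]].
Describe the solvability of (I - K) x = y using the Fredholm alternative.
(I - K) is invertible (det(I - K) = 11 ≠ 0), so for every y in C^4 the equation (I - K) x = y has a unique solution.

K has rank 1, so it is an outer product K = u v^T: every row of K is a multiple of one row vector. Reading off the entries, u = (-1, -1, 2, 0) and v = (2, 2, -3, -1) (row i of K equals u_i·v^T). A rank-one matrix u v^T satisfies K u = u (v·u) and kills the (3)-dimensional subspace v^⊥, so its characteristic polynomial is lambda^3 (lambda - v·u) with v·u = tr K = -10. Hence the eigenvalues of I - K are 1 (multiplicity 3) and 1 - (-10) = 11, so det(I - K) = 11. (Direct check: I - K =
[[3, 2, -3, -1],
 [2, 3, -3, -1],
 [-4, -4, 7, 2],
 [0, 0, 0, 1]]
has determinant 11.) The finite-dimensional Fredholm alternative says: either (I - K) is invertible, or ker(I - K) ≠ {0} and then range(I - K) = ker((I - K)^*)^⊥, with dim ker(I - K) = dim ker((I - K)^*). Since det(I - K) ≠ 0, 1 is not an eigenvalue of K and ker(I - K) = {0}, so we are in the first case: for every y there is a unique x = (I - K)^(-1) y. Explicitly, by the Sherman–Morrison formula, (I - u v^T)^(-1) = I + u v^T/(1 - v·u), i.e. (I - K)^(-1) = I + K/(11).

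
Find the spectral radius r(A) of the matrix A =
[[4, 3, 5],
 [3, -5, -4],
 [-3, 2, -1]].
r(A) ≈ 3.8295

The eigenvalues of A are the roots of its characteristic polynomial. With M = A (coefficients from the trace, the sum of principal 2x2 minors, and det A):
  p(λ) = det(λ I - M) = λ^3 + 2λ^2 - 5λ - 52.
No integer candidate from the rational root theorem (±divisors of 52) is a root, so the roots are irrational. The cubic discriminant is Δ = -61384 < 0, so there is one real root and a complex-conjugate pair. p(3) = -22 and p(4) = 24 have opposite signs, so a root lies in (3, 4); Newton's method refines it to λ ≈ 3.5459. Dividing out (λ - (3.5459)) leaves approximately λ^2 + 5.5459λ + 14.6649. For λ^2 + 5.5459λ + 14.6649 the discriminant is -27.9031. It is negative, so the remaining roots are the complex-conjugate pair λ ≈ -2.7729 ± 2.6412i. Their product equals the constant term, so |λ|^2 ≈ 14.6649 and |λ| ≈ 3.8295.
Thus the eigenvalues (to 4 decimals) are 3.5459 (modulus 3.5459); -2.7729 ± 2.6412i (modulus 3.8295). The spectral radius is the largest modulus: r(A) ≈ 3.8295. (Cross-check: r(A) ≤ ||A||_2 ≈ 8.553; equality holds whenever A is normal, though it can also hold for some non-normal A.)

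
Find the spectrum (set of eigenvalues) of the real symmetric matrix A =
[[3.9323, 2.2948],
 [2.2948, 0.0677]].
sigma(A) ≈ {-1, 5}

A is real symmetric, so its spectrum consists of real eigenvalues. Expanding the characteristic polynomial of the displayed matrix gives
  det(λ I - A) = p(λ) = λ^2 + (-4)λ + (-5).
Solving p(λ) = 0 yields eigenvalues ≈ -1, 5. (A is shown rounded to 4 decimals, so these recover the underlying integer eigenvalues to within that precision.)
Verification: the trace of A = 4 equals the sum of eigenvalues 4, and det(A) ≈ -4.9999 matches the eigenvalue product -5.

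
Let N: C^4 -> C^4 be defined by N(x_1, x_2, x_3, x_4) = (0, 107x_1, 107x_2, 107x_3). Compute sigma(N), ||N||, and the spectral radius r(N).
sigma(N) = {0}; ||N|| = 107; r(N) = 0. (N is nilpotent with N^4 = 0.)

On C^4, N is a strictly lower-triangular matrix with 107 on the subdiagonal and zeros elsewhere, so its characteristic polynomial is lambda^4 and every eigenvalue is 0: sigma(N) = {0}. For the operator norm, N e_i = 107e_{i+1} for i = 1, ..., 3 and N e_4 = 0, so the singular values of N are 107 (with multiplicity 3) and 0; hence ||N|| = 107. The spectral radius r(N) = max|lambda| = 0. Note ||N|| > r(N) — characteristic of non-normal nilpotent operators. Indeed N^4 = 0.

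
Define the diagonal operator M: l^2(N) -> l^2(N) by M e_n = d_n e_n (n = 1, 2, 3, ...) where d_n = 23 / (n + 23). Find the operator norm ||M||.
||M|| = 23/24 (attained at n = 1)

For M diagonal, ||M|| = sup_n |d_n| = sup_n 23/(n + 23). This is positive and strictly decreasing in n, so the supremum is attained at n = 1: d_1 = 23/(1 + 23) = 23/24. Hence ||M|| = 23/24.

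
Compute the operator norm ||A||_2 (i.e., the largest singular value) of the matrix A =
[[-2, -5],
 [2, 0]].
||A||_2 = sqrt((33 + sqrt(689))/2) ≈ 5.4428 (= sqrt(largest eigenvalue of A^T A))

||A||_2 = sigma_max(A) = sqrt(lambda_max(A^T A)). Form the symmetric matrix M = A^T A =
[[8, 10],
 [10, 25]].
Its characteristic polynomial (trace, determinant of M give the coefficients) is
  p(λ) = det(λ I - M) = λ^2 - 33λ + 100.
For λ^2 - 33λ + 100 the discriminant is 689. It is nonnegative but not a perfect square, so the roots are real and irrational: λ = (33 ± sqrt(689))/2 ≈ 29.6244, 3.3756.
So the eigenvalues of A^T A are ≈ 3.3756, 29.6244 (all ≥ 0, as they must be for A^T A). The largest is λ_max = (33 + sqrt(689))/2 ≈ 29.6244, hence ||A||_2 = sqrt(λ_max) = sqrt((33 + sqrt(689))/2) ≈ 5.4428.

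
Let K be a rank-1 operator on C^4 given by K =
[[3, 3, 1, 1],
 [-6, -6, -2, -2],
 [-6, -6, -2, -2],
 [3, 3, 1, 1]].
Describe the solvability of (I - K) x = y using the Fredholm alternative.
(I - K) is invertible (det(I - K) = 5 ≠ 0), so for every y in C^4 the equation (I - K) x = y has a unique solution.

K has rank 1, so it is an outer product K = u v^T: every row of K is a multiple of one row vector. Reading off the entries, u = (-1, 2, 2, -1) and v = (-3, -3, -1, -1) (row i of K equals u_i·v^T). A rank-one matrix u v^T satisfies K u = u (v·u) and kills the (3)-dimensional subspace v^⊥, so its characteristic polynomial is lambda^3 (lambda - v·u) with v·u = tr K = -4. Hence the eigenvalues of I - K are 1 (multiplicity 3) and 1 - (-4) = 5, so det(I - K) = 5. (Direct check: I - K =
[[-2, -3, -1, -1],
 [6, 7, 2, 2],
 [6, 6, 3, 2],
 [-3, -3, -1, 0]]
has determinant 5.) The finite-dimensional Fredholm alternative says: either (I - K) is invertible, or ker(I - K) ≠ {0} and then range(I - K) = ker((I - K)^*)^⊥, with dim ker(I - K) = dim ker((I - K)^*). Since det(I - K) ≠ 0, 1 is not an eigenvalue of K and ker(I - K) = {0}, so we are in the first case: for every y there is a unique x = (I - K)^(-1) y. Explicitly, by the Sherman–Morrison formula, (I - u v^T)^(-1) = I + u v^T/(1 - v·u), i.e. (I - K)^(-1) = I + K/(5).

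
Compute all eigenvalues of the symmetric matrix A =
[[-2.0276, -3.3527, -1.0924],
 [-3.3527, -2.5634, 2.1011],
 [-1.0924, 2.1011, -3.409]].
sigma(A) ≈ {-6, -4, 2}

A is real symmetric, so its spectrum consists of real eigenvalues. Expanding the characteristic polynomial of the displayed matrix gives
  det(λ I - A) = p(λ) = λ^3 + (8)λ^2 + (4)λ + (-48.0014).
Solving p(λ) = 0 yields eigenvalues ≈ -6, -4, 2. (A is shown rounded to 4 decimals, so these recover the underlying integer eigenvalues to within that precision.)
Verification: the trace of A = -8 equals the sum of eigenvalues -8, and det(A) ≈ 48.0014 matches the eigenvalue product 48.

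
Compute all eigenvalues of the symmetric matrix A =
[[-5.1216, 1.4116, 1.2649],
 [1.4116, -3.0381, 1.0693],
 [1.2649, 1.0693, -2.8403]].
sigma(A) ≈ {-6, -4, -1}

A is real symmetric, so its spectrum consists of real eigenvalues. Expanding the characteristic polynomial of the displayed matrix gives
  det(λ I - A) = p(λ) = λ^3 + (11)λ^2 + (34)λ + (24).
Solving p(λ) = 0 yields eigenvalues ≈ -6, -4, -1. (A is shown rounded to 4 decimals, so these recover the underlying integer eigenvalues to within that precision.)
Verification: the trace of A = -11 equals the sum of eigenvalues -11, and det(A) ≈ -23.9998 matches the eigenvalue product -24.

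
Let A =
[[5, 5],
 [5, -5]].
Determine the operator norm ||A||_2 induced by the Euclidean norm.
||A||_2 = sqrt(50) ≈ 7.0711 (= sqrt(largest eigenvalue of A^T A))

||A||_2 = sigma_max(A) = sqrt(lambda_max(A^T A)). Form the symmetric matrix M = A^T A =
[[50, 0],
 [0, 50]].
Its characteristic polynomial (trace, determinant of M give the coefficients) is
  p(λ) = det(λ I - M) = λ^2 - 100λ + 2500.
For λ^2 - 100λ + 2500 the discriminant is 0. It is a perfect square (0^2), so the roots are rational: λ = (100 ± 0)/2 = 50, 50.
So the eigenvalues of A^T A are ≈ 50, 50 (all ≥ 0, as they must be for A^T A). The largest is λ_max = 50, hence ||A||_2 = sqrt(λ_max) = sqrt(50) ≈ 7.0711.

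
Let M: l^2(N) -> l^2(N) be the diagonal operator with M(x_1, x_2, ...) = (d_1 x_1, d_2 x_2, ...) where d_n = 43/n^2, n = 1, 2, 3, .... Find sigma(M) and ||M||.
sigma(M) = {43/n^2 : n ≥ 1} ∪ {0}; ||M|| = 43

A bounded diagonal operator on l^2 with diagonal entries d_n has spectrum equal to the closure of {d_n : n ≥ 1}: every d_n is an eigenvalue (with eigenvector e_n), so {d_n} ⊂ sigma(M); the spectrum is closed, so its closure is too; and for lambda not in the closure, (M - lambda I) has bounded inverse (the diagonal entries 1/(d_n - lambda) are bounded). For our sequence d_n = 43/n^2, n = 1, 2, 3, ...:
  - {d_n} = {43/n^2 : n ≥ 1}; the only limit point is 0
  - closure = {43/n^2 : n ≥ 1} ∪ {0}
For the norm: a diagonal operator has ||M|| = sup_n |d_n|. Here d_n = 43/n^2 is positive and decreasing, so sup_n |d_n| = d_1 = 43. So ||M|| = 43.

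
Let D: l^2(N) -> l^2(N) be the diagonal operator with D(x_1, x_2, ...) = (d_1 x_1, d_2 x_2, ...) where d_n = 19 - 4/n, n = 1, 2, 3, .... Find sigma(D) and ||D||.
sigma(D) = {19 - 4/n : n ≥ 1} ∪ {19}; ||D|| = 19

A bounded diagonal operator on l^2 with diagonal entries d_n has spectrum equal to the closure of {d_n : n ≥ 1}: every d_n is an eigenvalue (with eigenvector e_n), so {d_n} ⊂ sigma(D); the spectrum is closed, so its closure is too; and for lambda not in the closure, (D - lambda I) has bounded inverse (the diagonal entries 1/(d_n - lambda) are bounded). For our sequence d_n = 19 - 4/n, n = 1, 2, 3, ...:
  - {d_n} = {19 - 4/n : n ≥ 1}; the only limit point is 19
  - closure = {19 - 4/n : n ≥ 1} ∪ {19}
For the norm: a diagonal operator has ||D|| = sup_n |d_n|. Here d_n = 19 - 4/n increases monotonically from d_1 = 15 toward 19, with all terms in [15, 19); so sup_n |d_n| = 19 (the supremum is the limit, not attained). So ||D|| = 19.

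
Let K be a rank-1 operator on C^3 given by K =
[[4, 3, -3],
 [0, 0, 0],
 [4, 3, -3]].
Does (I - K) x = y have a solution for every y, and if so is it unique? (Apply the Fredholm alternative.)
(I - K) is singular (det(I - K) = 0, i.e. 1 ∈ sigma(K)). (I - K) x = y is solvable iff y ⊥ ker((I - K)^*) = span{(4, 3, -3)}, i.e. iff 4y_1 + 3y_2 - 3y_3 = 0. When solvable, the solutions are x = y + c·(1, 0, 1), c arbitrary (ker(I - K) = span{(1, 0, 1)}, dimension 1).

K has rank 1, so it is an outer product K = u v^T: every row of K is a multiple of one row vector. Reading off the entries, u = (1, 0, 1) and v = (4, 3, -3) (row i of K equals u_i·v^T). A rank-one matrix u v^T satisfies K u = u (v·u) and kills the (2)-dimensional subspace v^⊥, so its characteristic polynomial is lambda^2 (lambda - v·u) with v·u = tr K = 1. Hence the eigenvalues of I - K are 1 (multiplicity 2) and 1 - (1) = 0, so det(I - K) = 0. (Direct check: I - K =
[[-3, -3, 3],
 [0, 1, 0],
 [-4, -3, 4]]
has determinant 0.) So 1 is an eigenvalue of K and (I - K) is not invertible. The finite-dimensional Fredholm alternative says: either (I - K) is invertible, or ker(I - K) ≠ {0} and then range(I - K) = ker((I - K)^*)^⊥, with dim ker(I - K) = dim ker((I - K)^*). We are in the second case, so we need both kernels. Kernel of I - K: (I - K) u = u - u (v·u) = u - u = 0, so ker(I - K) = span{u} = span{(1, 0, 1)} (it is exactly 1-dimensional because rank(I - K) = 2). Kernel of the adjoint: K is real, so (I - K)^* = I - K^T = I - v u^T, and (I - v u^T) v = v - v (u·v) = 0; hence ker((I - K)^*) = span{v} = span{(4, 3, -3)}. Therefore (I - K) x = y is solvable iff <y, v> = 0, i.e. iff 4y_1 + 3y_2 - 3y_3 = 0. When this holds, K y = u (v·y) = 0, so (I - K) y = y and x = y is a particular solution; the full solution set is the line x = y + c·u = y + c·(1, 0, 1), c ∈ C.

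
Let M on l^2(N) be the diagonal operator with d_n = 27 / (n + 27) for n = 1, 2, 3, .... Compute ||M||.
||M|| = 27/28 (attained at n = 1)

For M diagonal, ||M|| = sup_n |d_n| = sup_n 27/(n + 27). This is positive and strictly decreasing in n, so the supremum is attained at n = 1: d_1 = 27/(1 + 27) = 27/28. Hence ||M|| = 27/28.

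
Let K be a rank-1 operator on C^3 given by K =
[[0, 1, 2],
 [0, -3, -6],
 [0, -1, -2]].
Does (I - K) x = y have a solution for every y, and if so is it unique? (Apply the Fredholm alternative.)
(I - K) is invertible (det(I - K) = 6 ≠ 0), so for every y in C^3 the equation (I - K) x = y has a unique solution.

K has rank 1, so it is an outer product K = u v^T: every row of K is a multiple of one row vector. Reading off the entries, u = (-1, 3, 1) and v = (0, -1, -2) (row i of K equals u_i·v^T). A rank-one matrix u v^T satisfies K u = u (v·u) and kills the (2)-dimensional subspace v^⊥, so its characteristic polynomial is lambda^2 (lambda - v·u) with v·u = tr K = -5. Hence the eigenvalues of I - K are 1 (multiplicity 2) and 1 - (-5) = 6, so det(I - K) = 6. (Direct check: I - K =
[[1, -1, -2],
 [0, 4, 6],
 [0, 1, 3]]
has determinant 6.) The finite-dimensional Fredholm alternative says: either (I - K) is invertible, or ker(I - K) ≠ {0} and then range(I - K) = ker((I - K)^*)^⊥, with dim ker(I - K) = dim ker((I - K)^*). Since det(I - K) ≠ 0, 1 is not an eigenvalue of K and ker(I - K) = {0}, so we are in the first case: for every y there is a unique x = (I - K)^(-1) y. Explicitly, by the Sherman–Morrison formula, (I - u v^T)^(-1) = I + u v^T/(1 - v·u), i.e. (I - K)^(-1) = I + K/(6).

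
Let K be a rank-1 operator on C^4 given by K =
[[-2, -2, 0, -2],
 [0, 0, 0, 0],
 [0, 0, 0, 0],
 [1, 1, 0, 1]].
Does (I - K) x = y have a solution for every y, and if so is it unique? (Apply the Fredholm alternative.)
(I - K) is invertible (det(I - K) = 2 ≠ 0), so for every y in C^4 the equation (I - K) x = y has a unique solution.

K has rank 1, so it is an outer product K = u v^T: every row of K is a multiple of one row vector. Reading off the entries, u = (-2, 0, 0, 1) and v = (1, 1, 0, 1) (row i of K equals u_i·v^T). A rank-one matrix u v^T satisfies K u = u (v·u) and kills the (3)-dimensional subspace v^⊥, so its characteristic polynomial is lambda^3 (lambda - v·u) with v·u = tr K = -1. Hence the eigenvalues of I - K are 1 (multiplicity 3) and 1 - (-1) = 2, so det(I - K) = 2. (Direct check: I - K =
[[3, 2, 0, 2],
 [0, 1, 0, 0],
 [0, 0, 1, 0],
 [-1, -1, 0, 0]]
has determinant 2.) The finite-dimensional Fredholm alternative says: either (I - K) is invertible, or ker(I - K) ≠ {0} and then range(I - K) = ker((I - K)^*)^⊥, with dim ker(I - K) = dim ker((I - K)^*). Since det(I - K) ≠ 0, 1 is not an eigenvalue of K and ker(I - K) = {0}, so we are in the first case: for every y there is a unique x = (I - K)^(-1) y. Explicitly, by the Sherman–Morrison formula, (I - u v^T)^(-1) = I + u v^T/(1 - v·u), i.e. (I - K)^(-1) = I + K/(2).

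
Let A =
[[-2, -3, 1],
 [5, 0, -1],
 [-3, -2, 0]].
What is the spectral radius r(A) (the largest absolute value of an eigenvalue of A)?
r(A) = sqrt(15) ≈ 3.873

The eigenvalues of A are the roots of its characteristic polynomial. With M = A (coefficients from the trace, the sum of principal 2x2 minors, and det A):
  p(λ) = det(λ I - M) = λ^3 + 2λ^2 + 16λ + 15.
By the rational root theorem any rational root is an integer divisor of 15. Testing λ = -1: p(-1) = -1 + 2 - 16 + 15 = 0, so λ = -1 is a root. Dividing out (λ + 1) leaves p(λ) = (λ + 1)(λ^2 + λ + 15). For λ^2 + λ + 15 the discriminant is -59. It is negative, so the roots are the complex-conjugate pair λ = -1/2 ± (sqrt(59)/2) i ≈ -0.5 ± 3.8406i. For a conjugate pair the product of the roots equals the constant term, so |λ|^2 = 15 and |λ| = sqrt(15) ≈ 3.873.
Thus the eigenvalues (to 4 decimals) are -0.5 ± 3.8406i (modulus 3.873); -1 (modulus 1). The spectral radius is the largest modulus: r(A) = sqrt(15) ≈ 3.873. (Cross-check: r(A) ≤ ||A||_2 ≈ 6.6484; equality holds whenever A is normal, though it can also hold for some non-normal A.)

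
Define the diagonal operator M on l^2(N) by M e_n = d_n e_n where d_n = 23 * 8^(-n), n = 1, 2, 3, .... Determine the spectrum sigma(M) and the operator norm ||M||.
sigma(M) = {23 * 8^(-n) : n ≥ 1} ∪ {0}; ||M|| = 23/8

A bounded diagonal operator on l^2 with diagonal entries d_n has spectrum equal to the closure of {d_n : n ≥ 1}: every d_n is an eigenvalue (with eigenvector e_n), so {d_n} ⊂ sigma(M); the spectrum is closed, so its closure is too; and for lambda not in the closure, (M - lambda I) has bounded inverse (the diagonal entries 1/(d_n - lambda) are bounded). For our sequence d_n = 23 * 8^(-n), n = 1, 2, 3, ...:
  - {d_n} = {23 * 8^(-n) : n ≥ 1}; the only limit point is 0
  - closure = {23 * 8^(-n) : n ≥ 1} ∪ {0}
For the norm: a diagonal operator has ||M|| = sup_n |d_n|. Here d_n = 23 * 8^(-n) is positive and decreasing, so sup_n |d_n| = d_1 = 23/8. So ||M|| = 23/8.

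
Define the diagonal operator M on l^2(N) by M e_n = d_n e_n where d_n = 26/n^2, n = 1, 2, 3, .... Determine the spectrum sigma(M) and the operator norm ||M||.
sigma(M) = {26/n^2 : n ≥ 1} ∪ {0}; ||M|| = 26

A bounded diagonal operator on l^2 with diagonal entries d_n has spectrum equal to the closure of {d_n : n ≥ 1}: every d_n is an eigenvalue (with eigenvector e_n), so {d_n} ⊂ sigma(M); the spectrum is closed, so its closure is too; and for lambda not in the closure, (M - lambda I) has bounded inverse (the diagonal entries 1/(d_n - lambda) are bounded). For our sequence d_n = 26/n^2, n = 1, 2, 3, ...:
  - {d_n} = {26/n^2 : n ≥ 1}; the only limit point is 0
  - closure = {26/n^2 : n ≥ 1} ∪ {0}
For the norm: a diagonal operator has ||M|| = sup_n |d_n|. Here d_n = 26/n^2 is positive and decreasing, so sup_n |d_n| = d_1 = 26. So ||M|| = 26.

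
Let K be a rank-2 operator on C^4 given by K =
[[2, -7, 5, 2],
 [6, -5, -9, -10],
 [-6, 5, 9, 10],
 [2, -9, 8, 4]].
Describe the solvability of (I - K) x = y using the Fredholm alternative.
(I - K) is invertible (det(I - K) = -79 ≠ 0), so for every y in C^4 the equation (I - K) x = y has a unique solution.

K has rank 2 and factors as K = U V^T = u1 v1^T + u2 v2^T with u1 = (-2, 2, -2, -3), v1 = (0, 2, -3, -2), u2 = (-1, -3, 3, -1), v2 = (-2, 3, 1, 2) (multiplying out reproduces the displayed K). The nonzero eigenvalues of U V^T coincide with those of the 2 x 2 matrix G = V^T U = [[v1·u1, v1·u2], [v2·u1, v2·u2]] = [[16, -13], [2, -6]], and by the Sylvester determinant identity det(I_4 - U V^T) = det(I_2 - V^T U) = det([[-15, 13], [-2, 7]]) = (-15)(7) - (13)(-2) = -79. (Direct check: I - K =
[[-1, 7, -5, -2],
 [-6, 6, 9, 10],
 [6, -5, -8, -10],
 [-2, 9, -8, -3]]
has determinant -79.) The finite-dimensional Fredholm alternative says: either (I - K) is invertible, or ker(I - K) ≠ {0} and then range(I - K) = ker((I - K)^*)^⊥, with dim ker(I - K) = dim ker((I - K)^*). Since det(I - K) ≠ 0, 1 is not an eigenvalue of K and ker(I - K) = {0}, so we are in the first case: for every y there is a unique x = (I - K)^(-1) y. (Explicitly, by the Woodbury identity, (I - U V^T)^(-1) = I + U (I_2 - G)^(-1) V^T.)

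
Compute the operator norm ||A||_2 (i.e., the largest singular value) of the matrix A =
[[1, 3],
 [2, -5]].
||A||_2 = sqrt((39 + sqrt(1037))/2) ≈ 5.9667 (= sqrt(largest eigenvalue of A^T A))

||A||_2 = sigma_max(A) = sqrt(lambda_max(A^T A)). Form the symmetric matrix M = A^T A =
[[5, -7],
 [-7, 34]].
Its characteristic polynomial (trace, determinant of M give the coefficients) is
  p(λ) = det(λ I - M) = λ^2 - 39λ + 121.
For λ^2 - 39λ + 121 the discriminant is 1037. It is nonnegative but not a perfect square, so the roots are real and irrational: λ = (39 ± sqrt(1037))/2 ≈ 35.6012, 3.3988.
So the eigenvalues of A^T A are ≈ 3.3988, 35.6012 (all ≥ 0, as they must be for A^T A). The largest is λ_max = (39 + sqrt(1037))/2 ≈ 35.6012, hence ||A||_2 = sqrt(λ_max) = sqrt((39 + sqrt(1037))/2) ≈ 5.9667.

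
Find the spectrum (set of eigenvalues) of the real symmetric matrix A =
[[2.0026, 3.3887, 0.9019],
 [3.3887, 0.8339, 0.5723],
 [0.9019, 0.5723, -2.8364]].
sigma(A) ≈ {-3, -2, 5}

A is real symmetric, so its spectrum consists of real eigenvalues. Expanding the characteristic polynomial of the displayed matrix gives
  det(λ I - A) = p(λ) = λ^3 + (0)λ^2 + (-19)λ + (-29.9985).
Solving p(λ) = 0 yields eigenvalues ≈ -3, -2, 5. (A is shown rounded to 4 decimals, so these recover the underlying integer eigenvalues to within that precision.)
Verification: the trace of A = 0 equals the sum of eigenvalues 0, and det(A) ≈ 29.9985 matches the eigenvalue product 30.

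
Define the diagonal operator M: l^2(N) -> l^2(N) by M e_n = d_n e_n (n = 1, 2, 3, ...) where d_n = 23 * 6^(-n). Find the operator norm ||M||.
||M|| = 23/6 (attained at n = 1)

For M diagonal, ||M|| = sup_n |d_n|. The sequence d_n = 23 * 6^(-n) is positive and strictly decreasing (ratio 6^(-1) < 1), so the supremum is d_1 = 23/6. Hence ||M|| = 23/6.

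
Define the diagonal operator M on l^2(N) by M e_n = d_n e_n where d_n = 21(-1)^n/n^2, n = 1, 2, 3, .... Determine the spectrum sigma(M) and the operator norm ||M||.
sigma(M) = {21(-1)^n/n^2 : n ≥ 1} ∪ {0}; ||M|| = 21

A bounded diagonal operator on l^2 with diagonal entries d_n has spectrum equal to the closure of {d_n : n ≥ 1}: every d_n is an eigenvalue (with eigenvector e_n), so {d_n} ⊂ sigma(M); the spectrum is closed, so its closure is too; and for lambda not in the closure, (M - lambda I) has bounded inverse (the diagonal entries 1/(d_n - lambda) are bounded). For our sequence d_n = 21(-1)^n/n^2, n = 1, 2, 3, ...:
  - {d_n} = {21(-1)^n/n^2 : n ≥ 1}; the only limit point is 0
  - closure = {21(-1)^n/n^2 : n ≥ 1} ∪ {0}
For the norm: a diagonal operator has ||M|| = sup_n |d_n|. Here |d_n| = 21/n^2 is decreasing, so sup_n |d_n| = |d_1| = 21. So ||M|| = 21.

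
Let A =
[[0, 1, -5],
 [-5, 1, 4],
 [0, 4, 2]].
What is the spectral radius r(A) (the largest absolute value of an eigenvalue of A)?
r(A) ≈ 6.7487

The eigenvalues of A are the roots of its characteristic polynomial. With M = A (coefficients from the trace, the sum of principal 2x2 minors, and det A):
  p(λ) = det(λ I - M) = λ^3 - 3λ^2 - 9λ - 110.
No integer candidate from the rational root theorem (±divisors of 110) is a root, so the roots are irrational. The cubic discriminant is Δ = -388395 < 0, so there is one real root and a complex-conjugate pair. p(6) = -56 and p(7) = 23 have opposite signs, so a root lies in (6, 7); Newton's method refines it to λ ≈ 6.7487. Dividing out (λ - (6.7487)) leaves approximately λ^2 + 3.7487λ + 16.2993. For λ^2 + 3.7487λ + 16.2993 the discriminant is -51.1442. It is negative, so the remaining roots are the complex-conjugate pair λ ≈ -1.8744 ± 3.5758i. Their product equals the constant term, so |λ|^2 ≈ 16.2993 and |λ| ≈ 4.0372.
Thus the eigenvalues (to 4 decimals) are 6.7487 (modulus 6.7487); -1.8744 ± 3.5758i (modulus 4.0372). The spectral radius is the largest modulus: r(A) ≈ 6.7487. (Cross-check: r(A) ≤ ||A||_2 ≈ 7.691; equality holds whenever A is normal, though it can also hold for some non-normal A.)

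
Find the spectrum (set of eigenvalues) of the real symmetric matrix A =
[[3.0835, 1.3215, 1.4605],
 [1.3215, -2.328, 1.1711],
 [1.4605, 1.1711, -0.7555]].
sigma(A) ≈ {-3, -1, 4}

A is real symmetric, so its spectrum consists of real eigenvalues. Expanding the characteristic polynomial of the displayed matrix gives
  det(λ I - A) = p(λ) = λ^3 + (0)λ^2 + (-13)λ + (-12).
Solving p(λ) = 0 yields eigenvalues ≈ -3, -1, 4. (A is shown rounded to 4 decimals, so these recover the underlying integer eigenvalues to within that precision.)
Verification: the trace of A = 0 equals the sum of eigenvalues 0, and det(A) ≈ 12.0000 matches the eigenvalue product 12.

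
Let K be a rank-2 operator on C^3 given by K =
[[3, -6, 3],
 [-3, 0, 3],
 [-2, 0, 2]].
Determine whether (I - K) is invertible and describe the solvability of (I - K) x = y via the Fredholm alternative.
(I - K) is invertible (det(I - K) = -10 ≠ 0), so for every y in C^3 the equation (I - K) x = y has a unique solution.

K has rank 2 and factors as K = U V^T = u1 v1^T + u2 v2^T with u1 = (3, 3, 2), v1 = (-1, 0, 1), u2 = (-3, 0, 0), v2 = (-2, 2, 0) (multiplying out reproduces the displayed K). The nonzero eigenvalues of U V^T coincide with those of the 2 x 2 matrix G = V^T U = [[v1·u1, v1·u2], [v2·u1, v2·u2]] = [[-1, 3], [0, 6]], and by the Sylvester determinant identity det(I_3 - U V^T) = det(I_2 - V^T U) = det([[2, -3], [0, -5]]) = (2)(-5) - (-3)(0) = -10. (Direct check: I - K =
[[-2, 6, -3],
 [3, 1, -3],
 [2, 0, -1]]
has determinant -10.) The finite-dimensional Fredholm alternative says: either (I - K) is invertible, or ker(I - K) ≠ {0} and then range(I - K) = ker((I - K)^*)^⊥, with dim ker(I - K) = dim ker((I - K)^*). Since det(I - K) ≠ 0, 1 is not an eigenvalue of K and ker(I - K) = {0}, so we are in the first case: for every y there is a unique x = (I - K)^(-1) y. (Explicitly, by the Woodbury identity, (I - U V^T)^(-1) = I + U (I_2 - G)^(-1) V^T.)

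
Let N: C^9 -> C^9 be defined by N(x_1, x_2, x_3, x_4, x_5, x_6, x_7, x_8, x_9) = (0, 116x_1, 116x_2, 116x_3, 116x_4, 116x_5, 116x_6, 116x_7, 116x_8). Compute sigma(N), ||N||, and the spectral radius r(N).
sigma(N) = {0}; ||N|| = 116; r(N) = 0. (N is nilpotent with N^9 = 0.)

On C^9, N is a strictly lower-triangular matrix with 116 on the subdiagonal and zeros elsewhere, so its characteristic polynomial is lambda^9 and every eigenvalue is 0: sigma(N) = {0}. For the operator norm, N e_i = 116e_{i+1} for i = 1, ..., 8 and N e_9 = 0, so the singular values of N are 116 (with multiplicity 8) and 0; hence ||N|| = 116. The spectral radius r(N) = max|lambda| = 0. Note ||N|| > r(N) — characteristic of non-normal nilpotent operators. Indeed N^9 = 0.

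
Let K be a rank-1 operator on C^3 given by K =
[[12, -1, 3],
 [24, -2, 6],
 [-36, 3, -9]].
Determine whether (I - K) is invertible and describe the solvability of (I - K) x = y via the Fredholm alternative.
(I - K) is singular (det(I - K) = 0, i.e. 1 ∈ sigma(K)). (I - K) x = y is solvable iff y ⊥ ker((I - K)^*) = span{(12, -1, 3)}, i.e. iff 12y_1 - y_2 + 3y_3 = 0. When solvable, the solutions are x = y + c·(1, 2, -3), c arbitrary (ker(I - K) = span{(1, 2, -3)}, dimension 1).

K has rank 1, so it is an outer product K = u v^T: every row of K is a multiple of one row vector. Reading off the entries, u = (1, 2, -3) and v = (12, -1, 3) (row i of K equals u_i·v^T). A rank-one matrix u v^T satisfies K u = u (v·u) and kills the (2)-dimensional subspace v^⊥, so its characteristic polynomial is lambda^2 (lambda - v·u) with v·u = tr K = 1. Hence the eigenvalues of I - K are 1 (multiplicity 2) and 1 - (1) = 0, so det(I - K) = 0. (Direct check: I - K =
[[-11, 1, -3],
 [-24, 3, -6],
 [36, -3, 10]]
has determinant 0.) So 1 is an eigenvalue of K and (I - K) is not invertible. The finite-dimensional Fredholm alternative says: either (I - K) is invertible, or ker(I - K) ≠ {0} and then range(I - K) = ker((I - K)^*)^⊥, with dim ker(I - K) = dim ker((I - K)^*). We are in the second case, so we need both kernels. Kernel of I - K: (I - K) u = u - u (v·u) = u - u = 0, so ker(I - K) = span{u} = span{(1, 2, -3)} (it is exactly 1-dimensional because rank(I - K) = 2). Kernel of the adjoint: K is real, so (I - K)^* = I - K^T = I - v u^T, and (I - v u^T) v = v - v (u·v) = 0; hence ker((I - K)^*) = span{v} = span{(12, -1, 3)}. Therefore (I - K) x = y is solvable iff <y, v> = 0, i.e. iff 12y_1 - y_2 + 3y_3 = 0. When this holds, K y = u (v·y) = 0, so (I - K) y = y and x = y is a particular solution; the full solution set is the line x = y + c·u = y + c·(1, 2, -3), c ∈ C.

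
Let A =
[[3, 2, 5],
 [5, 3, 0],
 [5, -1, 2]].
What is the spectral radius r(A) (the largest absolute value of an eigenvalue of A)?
r(A) ≈ 8.1885

The eigenvalues of A are the roots of its characteristic polynomial. With M = A (coefficients from the trace, the sum of principal 2x2 minors, and det A):
  p(λ) = det(λ I - M) = λ^3 - 8λ^2 - 14λ + 102.
No integer candidate from the rational root theorem (±divisors of 102) is a root, so the roots are irrational. The cubic discriminant is Δ = 157140 > 0, so there are three distinct real roots. p(-4) = -34 and p(-3) = 45 have opposite signs, so a root lies in (-4, -3); Newton's method refines it to λ ≈ -3.6249. p(3) = 15 and p(4) = -18 have opposite signs, so a root lies in (3, 4); Newton's method refines it to λ ≈ 3.4364. p(8) = -10 and p(9) = 57 have opposite signs, so a root lies in (8, 9); Newton's method refines it to λ ≈ 8.1885. Check (Vieta): the three roots sum to 8, matching tr M = 8.
Thus the eigenvalues (to 4 decimals) are -3.6249 (modulus 3.6249); 3.4364 (modulus 3.4364); 8.1885 (modulus 8.1885). The spectral radius is the largest modulus: r(A) ≈ 8.1885. (Cross-check: r(A) ≤ ||A||_2 ≈ 8.8392; equality holds whenever A is normal, though it can also hold for some non-normal A.)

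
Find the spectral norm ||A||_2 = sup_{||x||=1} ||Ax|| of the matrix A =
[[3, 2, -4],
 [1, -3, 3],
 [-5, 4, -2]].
||A||_2 = sqrt((93 + sqrt(825))/2) ≈ 7.8014 (= sqrt(largest eigenvalue of A^T A))

||A||_2 = sigma_max(A) = sqrt(lambda_max(A^T A)). Form the symmetric matrix M = A^T A =
[[35, -17, 1],
 [-17, 29, -25],
 [1, -25, 29]].
Its characteristic polynomial (trace, sum of principal 2x2 minors, determinant of M give the coefficients) is
  p(λ) = det(λ I - M) = λ^3 - 93λ^2 + 1956λ.
The constant term is 0, so λ = 0 is a root. Dividing out λ leaves p(λ) = λ(λ^2 - 93λ + 1956). For λ^2 - 93λ + 1956 the discriminant is 825. It is nonnegative but not a perfect square, so the roots are real and irrational: λ = (93 ± sqrt(825))/2 ≈ 60.8614, 32.1386.
So the eigenvalues of A^T A are ≈ 0, 32.1386, 60.8614 (all ≥ 0, as they must be for A^T A). The largest is λ_max = (93 + sqrt(825))/2 ≈ 60.8614, hence ||A||_2 = sqrt(λ_max) = sqrt((93 + sqrt(825))/2) ≈ 7.8014.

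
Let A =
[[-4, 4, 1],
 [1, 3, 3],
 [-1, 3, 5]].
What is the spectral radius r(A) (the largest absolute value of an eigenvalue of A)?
r(A) ≈ 7.0943

The eigenvalues of A are the roots of its characteristic polynomial. With M = A (coefficients from the trace, the sum of principal 2x2 minors, and det A):
  p(λ) = det(λ I - M) = λ^3 - 4λ^2 - 29λ + 50.
No integer candidate from the rational root theorem (±divisors of 50) is a root, so the roots are irrational. The cubic discriminant is Δ = 160712 > 0, so there are three distinct real roots. p(-5) = -30 and p(-4) = 38 have opposite signs, so a root lies in (-5, -4); Newton's method refines it to λ ≈ -4.6199. p(1) = 18 and p(2) = -16 have opposite signs, so a root lies in (1, 2); Newton's method refines it to λ ≈ 1.5256. p(7) = -6 and p(8) = 74 have opposite signs, so a root lies in (7, 8); Newton's method refines it to λ ≈ 7.0943. Check (Vieta): the three roots sum to 4, matching tr M = 4.
Thus the eigenvalues (to 4 decimals) are -4.6199 (modulus 4.6199); 1.5256 (modulus 1.5256); 7.0943 (modulus 7.0943). The spectral radius is the largest modulus: r(A) ≈ 7.0943. (Cross-check: r(A) ≤ ||A||_2 ≈ 8.2124; equality holds whenever A is normal, though it can also hold for some non-normal A.)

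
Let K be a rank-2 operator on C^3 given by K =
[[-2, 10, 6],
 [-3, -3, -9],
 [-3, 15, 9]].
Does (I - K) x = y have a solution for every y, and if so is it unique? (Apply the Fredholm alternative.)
(I - K) is invertible (det(I - K) = 141 ≠ 0), so for every y in C^3 the equation (I - K) x = y has a unique solution.

K has rank 2 and factors as K = U V^T = u1 v1^T + u2 v2^T with u1 = (-2, 3, -3), v1 = (0, -3, -3), u2 = (-2, -3, -3), v2 = (1, -2, 0) (multiplying out reproduces the displayed K). The nonzero eigenvalues of U V^T coincide with those of the 2 x 2 matrix G = V^T U = [[v1·u1, v1·u2], [v2·u1, v2·u2]] = [[0, 18], [-8, 4]], and by the Sylvester determinant identity det(I_3 - U V^T) = det(I_2 - V^T U) = det([[1, -18], [8, -3]]) = (1)(-3) - (-18)(8) = 141. (Direct check: I - K =
[[3, -10, -6],
 [3, 4, 9],
 [3, -15, -8]]
has determinant 141.) The finite-dimensional Fredholm alternative says: either (I - K) is invertible, or ker(I - K) ≠ {0} and then range(I - K) = ker((I - K)^*)^⊥, with dim ker(I - K) = dim ker((I - K)^*). Since det(I - K) ≠ 0, 1 is not an eigenvalue of K and ker(I - K) = {0}, so we are in the first case: for every y there is a unique x = (I - K)^(-1) y. (Explicitly, by the Woodbury identity, (I - U V^T)^(-1) = I + U (I_2 - G)^(-1) V^T.)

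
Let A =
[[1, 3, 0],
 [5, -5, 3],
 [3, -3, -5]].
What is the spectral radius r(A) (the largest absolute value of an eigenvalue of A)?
r(A) ≈ 6.7206

The eigenvalues of A are the roots of its characteristic polynomial. With M = A (coefficients from the trace, the sum of principal 2x2 minors, and det A):
  p(λ) = det(λ I - M) = λ^3 + 9λ^2 + 9λ - 136.
No integer candidate from the rational root theorem (±divisors of 136) is a root, so the roots are irrational. The cubic discriminant is Δ = -297459 < 0, so there is one real root and a complex-conjugate pair. p(3) = -1 and p(4) = 108 have opposite signs, so a root lies in (3, 4); Newton's method refines it to λ ≈ 3.0111. Dividing out (λ - (3.0111)) leaves approximately λ^2 + 12.0111λ + 45.1664. For λ^2 + 12.0111λ + 45.1664 the discriminant is -36.3995. It is negative, so the remaining roots are the complex-conjugate pair λ ≈ -6.0055 ± 3.0166i. Their product equals the constant term, so |λ|^2 ≈ 45.1664 and |λ| ≈ 6.7206.
Thus the eigenvalues (to 4 decimals) are 3.0111 (modulus 3.0111); -6.0055 ± 3.0166i (modulus 6.7206). The spectral radius is the largest modulus: r(A) ≈ 6.7206. (Cross-check: r(A) ≤ ||A||_2 ≈ 8.3819; equality holds whenever A is normal, though it can also hold for some non-normal A.)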